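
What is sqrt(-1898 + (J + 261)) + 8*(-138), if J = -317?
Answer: -1104 + I*sqrt(1954) ≈ -1104.0 + 44.204*I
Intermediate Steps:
sqrt(-1898 + (J + 261)) + 8*(-138) = sqrt(-1898 + (-317 + 261)) + 8*(-138) = sqrt(-1898 - 56) - 1104 = sqrt(-1954) - 1104 = I*sqrt(1954) - 1104 = -1104 + I*sqrt(1954)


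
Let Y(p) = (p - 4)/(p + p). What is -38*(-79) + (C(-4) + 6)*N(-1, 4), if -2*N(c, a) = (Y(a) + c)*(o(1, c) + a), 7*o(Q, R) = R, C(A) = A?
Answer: 21041/7 ≈ 3005.9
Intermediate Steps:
Y(p) = (-4 + p)/(2*p) (Y(p) = (-4 + p)/((2*p)) = (-4 + p)*(1/(2*p)) = (-4 + p)/(2*p))
o(Q, R) = R/7
N(c, a) = -(a + c/7)*(c + (-4 + a)/(2*a))/2 (N(c, a) = -((-4 + a)/(2*a) + c)*(c/7 + a)/2 = -(c + (-4 + a)/(2*a))*(a + c/7)/2 = -(a + c/7)*(c + (-4 + a)/(2*a))/2)
-38*(-79) + (C(-4) + 6)*N(-1, 4) = -38*(-79) + (-4 + 6)*(1 - 1/4*4 - 1/14*(-1)**2 - 1/28*(-1) - 1/2*4*(-1) + (1/7)*(-1)/4) = 3002 + 2*(1 - 1 - 1/14*1 + 1/28 + 2 + (1/7)*(-1)*(1/4)) = 3002 + 2*(1 - 1 - 1/14 + 1/28 + 2 - 1/28) = 3002 + 2*(27/14) = 3002 + 27/7 = 21041/7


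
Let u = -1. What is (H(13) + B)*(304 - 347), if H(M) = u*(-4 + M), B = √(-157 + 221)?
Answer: 43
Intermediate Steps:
B = 8 (B = √64 = 8)
H(M) = 4 - M (H(M) = -(-4 + M) = 4 - M)
(H(13) + B)*(304 - 347) = ((4 - 1*13) + 8)*(304 - 347) = ((4 - 13) + 8)*(-43) = (-9 + 8)*(-43) = -1*(-43) = 43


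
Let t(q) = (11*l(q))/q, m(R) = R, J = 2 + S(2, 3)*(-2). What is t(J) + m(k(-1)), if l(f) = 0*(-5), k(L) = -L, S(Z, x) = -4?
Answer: 1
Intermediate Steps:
J = 10 (J = 2 - 4*(-2) = 2 + 8 = 10)
l(f) = 0
t(q) = 0 (t(q) = (11*0)/q = 0/q = 0)
t(J) + m(k(-1)) = 0 - 1*(-1) = 0 + 1 = 1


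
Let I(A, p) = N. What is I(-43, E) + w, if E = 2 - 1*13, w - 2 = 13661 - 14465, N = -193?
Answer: -995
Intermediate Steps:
w = -802 (w = 2 + (13661 - 14465) = 2 - 804 = -802)
E = -11 (E = 2 - 13 = -11)
I(A, p) = -193
I(-43, E) + w = -193 - 802 = -995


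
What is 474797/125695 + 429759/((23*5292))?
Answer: 180046617/24636220 ≈ 7.3082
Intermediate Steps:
474797/125695 + 429759/((23*5292)) = 474797*(1/125695) + 429759/121716 = 474797/125695 + 429759*(1/121716) = 474797/125695 + 15917/4508 = 180046617/24636220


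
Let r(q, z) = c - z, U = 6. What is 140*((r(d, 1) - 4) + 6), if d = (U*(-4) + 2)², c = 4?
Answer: 700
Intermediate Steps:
d = 484 (d = (6*(-4) + 2)² = (-24 + 2)² = (-22)² = 484)
r(q, z) = 4 - z
140*((r(d, 1) - 4) + 6) = 140*(((4 - 1*1) - 4) + 6) = 140*(((4 - 1) - 4) + 6) = 140*((3 - 4) + 6) = 140*(-1 + 6) = 140*5 = 700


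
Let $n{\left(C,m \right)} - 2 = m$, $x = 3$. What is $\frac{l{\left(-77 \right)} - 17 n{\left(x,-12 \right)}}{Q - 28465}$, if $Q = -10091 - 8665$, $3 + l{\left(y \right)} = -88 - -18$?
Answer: $- \frac{97}{47221} \approx -0.0020542$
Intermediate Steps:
$l{\left(y \right)} = -73$ ($l{\left(y \right)} = -3 - 70 = -73$)
$n{\left(C,m \right)} = 2 + m$
$Q = -18756$ ($Q = -10091 - 8665 = -18756$)
$\frac{l{\left(-77 \right)} - 17 n{\left(x,-12 \right)}}{Q - 28465} = \frac{-73 - 17 \left(2 - 12\right)}{-18756 - 28465} = \frac{-73 - -170}{-47221} = \left(-73 + 170\right) \left(- \frac{1}{47221}\right) = 97 \left(- \frac{1}{47221}\right) = - \frac{97}{47221}$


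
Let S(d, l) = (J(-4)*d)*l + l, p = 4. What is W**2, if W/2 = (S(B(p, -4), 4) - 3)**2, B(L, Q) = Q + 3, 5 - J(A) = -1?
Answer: 1119364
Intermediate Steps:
J(A) = 6 (J(A) = 5 - 1*(-1) = 5 + 1 = 6)
B(L, Q) = 3 + Q
S(d, l) = l + 6*d*l (S(d, l) = (6*d)*l + l = 6*d*l + l = l + 6*d*l)
W = 1058 (W = 2*(4*(1 + 6*(3 - 4)) - 3)**2 = 2*(4*(1 + 6*(-1)) - 3)**2 = 2*(4*(1 - 6) - 3)**2 = 2*(4*(-5) - 3)**2 = 2*(-20 - 3)**2 = 2*(-23)**2 = 2*529 = 1058)
W**2 = 1058**2 = 1119364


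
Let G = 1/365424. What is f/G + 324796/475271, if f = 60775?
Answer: 10555124252740396/475271 ≈ 2.2209e+10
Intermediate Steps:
G = 1/365424 ≈ 2.7365e-6
f/G + 324796/475271 = 60775/(1/365424) + 324796/475271 = 60775*365424 + 324796*(1/475271) = 22208643600 + 324796/475271 = 10555124252740396/475271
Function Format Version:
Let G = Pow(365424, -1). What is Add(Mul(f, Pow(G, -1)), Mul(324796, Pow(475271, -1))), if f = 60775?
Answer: Rational(10555124252740396, 475271) ≈ 2.2209e+10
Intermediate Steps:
G = Rational(1, 365424) ≈ 2.7365e-6
Add(Mul(f, Pow(G, -1)), Mul(324796, Pow(475271, -1))) = Add(Mul(60775, Pow(Rational(1, 365424), -1)), Mul(324796, Pow(475271, -1))) = Add(Mul(60775, 365424), Mul(324796, Rational(1, 475271))) = Add(22208643600, Rational(324796, 475271)) = Rational(10555124252740396, 475271)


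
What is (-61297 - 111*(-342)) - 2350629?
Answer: -2373964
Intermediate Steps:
(-61297 - 111*(-342)) - 2350629 = (-61297 + 37962) - 2350629 = -23335 - 2350629 = -2373964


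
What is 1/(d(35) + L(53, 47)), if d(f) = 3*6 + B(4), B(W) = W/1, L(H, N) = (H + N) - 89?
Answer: 1/33 ≈ 0.030303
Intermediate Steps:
L(H, N) = -89 + H + N
B(W) = W (B(W) = W*1 = W)
d(f) = 22 (d(f) = 3*6 + 4 = 18 + 4 = 22)
1/(d(35) + L(53, 47)) = 1/(22 + (-89 + 53 + 47)) = 1/(22 + 11) = 1/33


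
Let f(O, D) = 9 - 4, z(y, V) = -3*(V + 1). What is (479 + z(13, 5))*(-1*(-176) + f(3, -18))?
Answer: 83441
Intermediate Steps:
z(y, V) = -3 - 3*V (z(y, V) = -3*(1 + V) = -3 - 3*V)
f(O, D) = 5
(479 + z(13, 5))*(-1*(-176) + f(3, -18)) = (479 + (-3 - 3*5))*(-1*(-176) + 5) = (479 + (-3 - 15))*(176 + 5) = (479 - 18)*181 = 461*181 = 83441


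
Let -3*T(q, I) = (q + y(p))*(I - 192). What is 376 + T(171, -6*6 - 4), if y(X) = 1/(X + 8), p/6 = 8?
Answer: 285629/21 ≈ 13601.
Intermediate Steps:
p = 48 (p = 6*8 = 48)
y(X) = 1/(8 + X)
T(q, I) = -(-192 + I)*(1/56 + q)/3 (T(q, I) = -(q + 1/(8 + 48))*(I - 192)/3 = -(q + 1/56)*(-192 + I)/3 = -(1/56 + q)*(-192 + I)/3 = -(-192 + I)*(1/56 + q)/3)
376 + T(171, -6*6 - 4) = 376 + (8/7 + 64*171 - (-6*6 - 4)/168 - 1/3*(-6*6 - 4)*171) = 376 + (8/7 + 10944 - (-36 - 4)/168 - 1/3*(-36 - 4)*171) = 376 + (8/7 + 10944 - 1/168*(-40) - 1/3*(-40)*171) = 376 + (8/7 + 10944 + 5/21 + 2280) = 376 + 277733/21 = 285629/21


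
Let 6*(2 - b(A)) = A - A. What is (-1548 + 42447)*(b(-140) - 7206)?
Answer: -294636396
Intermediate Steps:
b(A) = 2 (b(A) = 2 - (A - A)/6 = 2 - 1/6*0 = 2 + 0 = 2)
(-1548 + 42447)*(b(-140) - 7206) = (-1548 + 42447)*(2 - 7206) = 40899*(-7204) = -294636396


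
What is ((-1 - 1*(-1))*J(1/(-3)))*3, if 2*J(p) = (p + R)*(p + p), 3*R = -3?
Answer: 0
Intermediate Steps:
R = -1 (R = (⅓)*(-3) = -1)
J(p) = p*(-1 + p) (J(p) = ((p - 1)*(p + p))/2 = ((-1 + p)*(2*p))/2 = (2*p*(-1 + p))/2 = p*(-1 + p))
((-1 - 1*(-1))*J(1/(-3)))*3 = ((-1 - 1*(-1))*((-1 + 1/(-3))/(-3)))*3 = ((-1 + 1)*(-(-1 - ⅓)/3))*3 = (0*(-⅓*(-4/3)))*3 = (0*(4/9))*3 = 0*3 = 0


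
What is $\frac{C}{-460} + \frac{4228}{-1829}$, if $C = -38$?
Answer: $- \frac{937689}{420670} \approx -2.229$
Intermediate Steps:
$\frac{C}{-460} + \frac{4228}{-1829} = - \frac{38}{-460} + \frac{4228}{-1829} = \left(-38\right) \left(- \frac{1}{460}\right) + 4228 \left(- \frac{1}{1829}\right) = \frac{19}{230} - \frac{4228}{1829} = - \frac{937689}{420670}$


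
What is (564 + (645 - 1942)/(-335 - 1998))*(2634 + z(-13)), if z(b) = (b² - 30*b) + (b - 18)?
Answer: 4164698658/2333 ≈ 1.7851e+6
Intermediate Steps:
z(b) = -18 + b² - 29*b (z(b) = (b² - 30*b) + (-18 + b) = -18 + b² - 29*b)
(564 + (645 - 1942)/(-335 - 1998))*(2634 + z(-13)) = (564 + (645 - 1942)/(-335 - 1998))*(2634 + (-18 + (-13)² - 29*(-13))) = (564 - 1297/(-2333))*(2634 + (-18 + 169 + 377)) = (564 - 1297*(-1/2333))*(2634 + 528) = (564 + 1297/2333)*3162 = (1317109/2333)*3162 = 4164698658/2333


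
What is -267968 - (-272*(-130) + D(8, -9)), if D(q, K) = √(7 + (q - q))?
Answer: -303328 - √7 ≈ -3.0333e+5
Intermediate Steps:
D(q, K) = √7 (D(q, K) = √(7 + 0) = √7)
-267968 - (-272*(-130) + D(8, -9)) = -267968 - (-272*(-130) + √7) = -267968 - (35360 + √7) = -267968 + (-35360 - √7) = -303328 - √7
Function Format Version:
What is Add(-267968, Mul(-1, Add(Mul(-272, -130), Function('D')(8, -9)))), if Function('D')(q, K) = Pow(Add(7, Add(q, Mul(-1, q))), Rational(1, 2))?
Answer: Add(-303328, Mul(-1, Pow(7, Rational(1, 2)))) ≈ -3.0333e+5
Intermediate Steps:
Function('D')(q, K) = Pow(7, Rational(1, 2)) (Function('D')(q, K) = Pow(Add(7, 0), Rational(1, 2)) = Pow(7, Rational(1, 2)))
Add(-267968, Mul(-1, Add(Mul(-272, -130), Function('D')(8, -9)))) = Add(-267968, Mul(-1, Add(Mul(-272, -130), Pow(7, Rational(1, 2))))) = Add(-267968, Mul(-1, Add(35360, Pow(7, Rational(1, 2))))) = Add(-267968, Add(-35360, Mul(-1, Pow(7, Rational(1, 2))))) = Add(-303328, Mul(-1, Pow(7, Rational(1, 2))))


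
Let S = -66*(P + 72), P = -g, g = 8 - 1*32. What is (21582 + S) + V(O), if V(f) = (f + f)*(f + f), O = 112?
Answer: 65422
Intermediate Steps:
g = -24 (g = 8 - 32 = -24)
V(f) = 4*f**2 (V(f) = (2*f)*(2*f) = 4*f**2)
P = 24 (P = -1*(-24) = 24)
S = -6336 (S = -66*(24 + 72) = -66*96 = -6336)
(21582 + S) + V(O) = (21582 - 6336) + 4*112**2 = 15246 + 4*12544 = 15246 + 50176 = 65422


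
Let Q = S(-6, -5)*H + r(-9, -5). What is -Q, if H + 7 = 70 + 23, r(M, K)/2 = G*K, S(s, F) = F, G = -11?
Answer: 320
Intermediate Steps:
r(M, K) = -22*K (r(M, K) = 2*(-11*K) = -22*K)
H = 86 (H = -7 + (70 + 23) = -7 + 93 = 86)
Q = -320 (Q = -5*86 - 22*(-5) = -430 + 110 = -320)
-Q = -1*(-320) = 320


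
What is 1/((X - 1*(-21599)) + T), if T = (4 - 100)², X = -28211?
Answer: 1/2604 ≈ 0.00038402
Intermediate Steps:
T = 9216 (T = (-96)² = 9216)
1/((X - 1*(-21599)) + T) = 1/((-28211 - 1*(-21599)) + 9216) = 1/((-28211 + 21599) + 9216) = 1/(-6612 + 9216) = 1/2604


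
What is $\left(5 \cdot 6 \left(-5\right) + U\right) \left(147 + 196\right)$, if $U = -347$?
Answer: $-170471$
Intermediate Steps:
$\left(5 \cdot 6 \left(-5\right) + U\right) \left(147 + 196\right) = \left(5 \cdot 6 \left(-5\right) - 347\right) \left(147 + 196\right) = \left(30 \left(-5\right) - 347\right) 343 = \left(-150 - 347\right) 343 = \left(-497\right) 343 = -170471$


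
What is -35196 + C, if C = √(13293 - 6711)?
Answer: -35196 + √6582 ≈ -35115.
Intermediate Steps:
C = √6582 ≈ 81.130
-35196 + C = -35196 + √6582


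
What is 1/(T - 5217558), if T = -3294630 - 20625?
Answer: -1/8532813 ≈ -1.1719e-7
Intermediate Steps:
T = -3315255
1/(T - 5217558) = 1/(-3315255 - 5217558) = 1/(-8532813) = -1/8532813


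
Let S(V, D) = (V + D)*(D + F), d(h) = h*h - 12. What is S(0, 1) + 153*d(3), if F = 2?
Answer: -456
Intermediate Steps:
d(h) = -12 + h**2 (d(h) = h**2 - 12 = -12 + h**2)
S(V, D) = (2 + D)*(D + V) (S(V, D) = (V + D)*(D + 2) = (D + V)*(2 + D) = (2 + D)*(D + V))
S(0, 1) + 153*d(3) = (1**2 + 2*1 + 2*0 + 1*0) + 153*(-12 + 3**2) = (1 + 2 + 0 + 0) + 153*(-12 + 9) = 3 + 153*(-3) = 3 - 459 = -456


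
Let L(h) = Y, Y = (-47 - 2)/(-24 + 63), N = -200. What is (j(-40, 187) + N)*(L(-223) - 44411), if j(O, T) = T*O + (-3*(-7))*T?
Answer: 2166829578/13 ≈ 1.6668e+8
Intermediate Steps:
j(O, T) = 21*T + O*T (j(O, T) = O*T + 21*T = 21*T + O*T)
Y = -49/39 ≈ -1.2564
L(h) = -49/39
(j(-40, 187) + N)*(L(-223) - 44411) = (187*(21 - 40) - 200)*(-49/39 - 44411) = (187*(-19) - 200)*(-1732078/39) = (-3553 - 200)*(-1732078/39) = -3753*(-1732078/39) = 2166829578/13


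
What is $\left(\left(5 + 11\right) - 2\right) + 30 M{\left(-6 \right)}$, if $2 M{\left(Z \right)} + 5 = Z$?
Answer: $-151$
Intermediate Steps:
$M{\left(Z \right)} = - \frac{5}{2} + \frac{Z}{2}$
$\left(\left(5 + 11\right) - 2\right) + 30 M{\left(-6 \right)} = \left(\left(5 + 11\right) - 2\right) + 30 \left(- \frac{5}{2} + \frac{1}{2} \left(-6\right)\right) = \left(16 - 2\right) + 30 \left(- \frac{5}{2} - 3\right) = 14 + 30 \left(- \frac{11}{2}\right) = 14 - 165 = -151$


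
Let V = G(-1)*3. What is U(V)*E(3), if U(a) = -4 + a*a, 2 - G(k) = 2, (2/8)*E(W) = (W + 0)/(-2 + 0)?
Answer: 24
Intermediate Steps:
E(W) = -2*W (E(W) = 4*((W + 0)/(-2 + 0)) = 4*(W/(-2)) = 4*(W*(-½)) = 4*(-W/2) = -2*W)
G(k) = 0 (G(k) = 2 - 1*2 = 2 - 2 = 0)
V = 0 (V = 0*3 = 0)
U(a) = -4 + a²
U(V)*E(3) = (-4 + 0²)*(-2*3) = (-4 + 0)*(-6) = -4*(-6) = 24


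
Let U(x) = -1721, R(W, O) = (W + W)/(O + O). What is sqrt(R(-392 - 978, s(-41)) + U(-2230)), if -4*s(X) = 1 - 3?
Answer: I*sqrt(4461) ≈ 66.791*I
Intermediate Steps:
s(X) = 1/2 (s(X) = -(1 - 3)/4 = -1/4*(-2) = 1/2)
R(W, O) = W/O (R(W, O) = (2*W)/((2*O)) = (2*W)*(1/(2*O)) = W/O)
sqrt(R(-392 - 978, s(-41)) + U(-2230)) = sqrt((-392 - 978)/(1/2) - 1721) = sqrt(-1370*2 - 1721) = sqrt(-2740 - 1721) = sqrt(-4461) = I*sqrt(4461)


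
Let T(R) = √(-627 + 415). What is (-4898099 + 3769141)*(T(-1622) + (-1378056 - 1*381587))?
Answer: 1986563041994 - 2257916*I*√53 ≈ 1.9866e+12 - 1.6438e+7*I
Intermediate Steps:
T(R) = 2*I*√53 (T(R) = √(-212) = 2*I*√53)
(-4898099 + 3769141)*(T(-1622) + (-1378056 - 1*381587)) = (-4898099 + 3769141)*(2*I*√53 + (-1378056 - 1*381587)) = -1128958*(2*I*√53 + (-1378056 - 381587)) = -1128958*(2*I*√53 - 1759643) = -1128958*(-1759643 + 2*I*√53) = 1986563041994 - 2257916*I*√53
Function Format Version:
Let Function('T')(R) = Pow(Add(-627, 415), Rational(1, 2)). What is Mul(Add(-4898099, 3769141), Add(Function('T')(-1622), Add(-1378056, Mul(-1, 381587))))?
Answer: Add(1986563041994, Mul(-2257916, I, Pow(53, Rational(1, 2)))) ≈ Add(1.9866e+12, Mul(-1.6438e+7, I))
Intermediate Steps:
Function('T')(R) = Mul(2, I, Pow(53, Rational(1, 2))) (Function('T')(R) = Pow(-212, Rational(1, 2)) = Mul(2, I, Pow(53, Rational(1, 2))))
Mul(Add(-4898099, 3769141), Add(Function('T')(-1622), Add(-1378056, Mul(-1, 381587)))) = Mul(Add(-4898099, 3769141), Add(Mul(2, I, Pow(53, Rational(1, 2))), Add(-1378056, Mul(-1, 381587)))) = Mul(-1128958, Add(Mul(2, I, Pow(53, Rational(1, 2))), Add(-1378056, -381587))) = Mul(-1128958, Add(Mul(2, I, Pow(53, Rational(1, 2))), -1759643)) = Mul(-1128958, Add(-1759643, Mul(2, I, Pow(53, Rational(1, 2))))) = Add(1986563041994, Mul(-2257916, I, Pow(53, Rational(1, 2))))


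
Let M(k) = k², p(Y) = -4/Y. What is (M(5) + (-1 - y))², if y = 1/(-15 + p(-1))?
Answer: 70225/121 ≈ 580.37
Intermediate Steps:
y = -1/11 (y = 1/(-15 - 4/(-1)) = 1/(-15 - 4*(-1)) = 1/(-15 + 4) = 1/(-11) = -1/11 ≈ -0.090909)
(M(5) + (-1 - y))² = (5² + (-1 - 1*(-1/11)))² = (25 + (-1 + 1/11))² = (25 - 10/11)² = (265/11)² = 70225/121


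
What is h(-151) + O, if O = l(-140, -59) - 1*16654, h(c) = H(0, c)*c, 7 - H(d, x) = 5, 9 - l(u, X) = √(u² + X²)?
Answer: -16947 - √23081 ≈ -17099.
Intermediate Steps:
l(u, X) = 9 - √(X² + u²) (l(u, X) = 9 - √(u² + X²) = 9 - √(X² + u²))
H(d, x) = 2 (H(d, x) = 7 - 1*5 = 7 - 5 = 2)
h(c) = 2*c
O = -16645 - √23081 (O = (9 - √((-59)² + (-140)²)) - 1*16654 = (9 - √(3481 + 19600)) - 16654 = (9 - √23081) - 16654 = -16645 - √23081 ≈ -16797.)
h(-151) + O = 2*(-151) + (-16645 - √23081) = -302 + (-16645 - √23081) = -16947 - √23081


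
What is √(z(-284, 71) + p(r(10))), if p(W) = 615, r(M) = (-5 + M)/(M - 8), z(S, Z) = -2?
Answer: √613 ≈ 24.759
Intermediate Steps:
r(M) = (-5 + M)/(-8 + M)
√(z(-284, 71) + p(r(10))) = √(-2 + 615) = √613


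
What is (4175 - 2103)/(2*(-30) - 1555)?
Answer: -2072/1615 ≈ -1.2830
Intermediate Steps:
(4175 - 2103)/(2*(-30) - 1555) = 2072/(-60 - 1555) = 2072/(-1615) = 2072*(-1/1615) = -2072/1615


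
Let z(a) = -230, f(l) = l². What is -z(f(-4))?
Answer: 230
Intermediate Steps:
-z(f(-4)) = -1*(-230) = 230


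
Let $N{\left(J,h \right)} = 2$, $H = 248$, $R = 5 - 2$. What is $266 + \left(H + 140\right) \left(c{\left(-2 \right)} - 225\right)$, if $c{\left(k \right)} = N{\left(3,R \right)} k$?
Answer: $-88586$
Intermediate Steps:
$R = 3$
$c{\left(k \right)} = 2 k$
$266 + \left(H + 140\right) \left(c{\left(-2 \right)} - 225\right) = 266 + \left(248 + 140\right) \left(2 \left(-2\right) - 225\right) = 266 + 388 \left(-4 - 225\right) = 266 + 388 \left(-229\right) = 266 - 88852 = -88586$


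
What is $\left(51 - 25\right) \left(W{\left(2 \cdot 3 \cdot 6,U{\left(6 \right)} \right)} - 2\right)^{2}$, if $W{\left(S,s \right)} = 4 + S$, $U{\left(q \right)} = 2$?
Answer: $37544$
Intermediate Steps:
$\left(51 - 25\right) \left(W{\left(2 \cdot 3 \cdot 6,U{\left(6 \right)} \right)} - 2\right)^{2} = \left(51 - 25\right) \left(\left(4 + 2 \cdot 3 \cdot 6\right) - 2\right)^{2} = 26 \left(\left(4 + 6 \cdot 6\right) - 2\right)^{2} = 26 \left(\left(4 + 36\right) - 2\right)^{2} = 26 \left(40 - 2\right)^{2} = 26 \cdot 38^{2} = 26 \cdot 1444 = 37544$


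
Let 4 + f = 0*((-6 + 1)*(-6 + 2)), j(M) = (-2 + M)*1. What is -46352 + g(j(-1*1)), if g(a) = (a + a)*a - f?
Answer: -46330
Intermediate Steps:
j(M) = -2 + M
f = -4 (f = -4 + 0*((-6 + 1)*(-6 + 2)) = -4 + 0*(-5*(-4)) = -4 + 0*20 = -4 + 0 = -4)
g(a) = 4 + 2*a**2 (g(a) = (a + a)*a - 1*(-4) = (2*a)*a + 4 = 2*a**2 + 4 = 4 + 2*a**2)
-46352 + g(j(-1*1)) = -46352 + (4 + 2*(-2 - 1*1)**2) = -46352 + (4 + 2*(-2 - 1)**2) = -46352 + (4 + 2*(-3)**2) = -46352 + (4 + 2*9) = -46352 + (4 + 18) = -46352 + 22 = -46330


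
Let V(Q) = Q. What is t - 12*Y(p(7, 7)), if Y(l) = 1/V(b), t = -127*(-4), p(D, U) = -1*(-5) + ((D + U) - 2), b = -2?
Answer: 514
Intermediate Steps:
p(D, U) = 3 + D + U (p(D, U) = 5 + (-2 + D + U) = 3 + D + U)
t = 508
Y(l) = -½ (Y(l) = 1/(-2) = -½)
t - 12*Y(p(7, 7)) = 508 - 12*(-½) = 508 + 6 = 514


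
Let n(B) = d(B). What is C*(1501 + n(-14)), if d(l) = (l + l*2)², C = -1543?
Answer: -5037895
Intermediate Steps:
d(l) = 9*l² (d(l) = (l + 2*l)² = (3*l)² = 9*l²)
n(B) = 9*B²
C*(1501 + n(-14)) = -1543*(1501 + 9*(-14)²) = -1543*(1501 + 9*196) = -1543*(1501 + 1764) = -1543*3265 = -5037895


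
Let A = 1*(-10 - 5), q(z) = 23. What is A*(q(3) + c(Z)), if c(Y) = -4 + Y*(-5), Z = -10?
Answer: -1035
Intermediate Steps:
c(Y) = -4 - 5*Y
A = -15 (A = 1*(-15) = -15)
A*(q(3) + c(Z)) = -15*(23 + (-4 - 5*(-10))) = -15*(23 + (-4 + 50)) = -15*(23 + 46) = -15*69 = -1035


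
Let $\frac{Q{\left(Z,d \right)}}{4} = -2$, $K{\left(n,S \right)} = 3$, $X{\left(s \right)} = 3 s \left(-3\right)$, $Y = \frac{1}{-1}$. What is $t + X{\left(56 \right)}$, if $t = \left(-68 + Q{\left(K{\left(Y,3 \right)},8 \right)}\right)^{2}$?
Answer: $5272$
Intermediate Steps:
$Y = -1$
$X{\left(s \right)} = - 9 s$
$Q{\left(Z,d \right)} = -8$ ($Q{\left(Z,d \right)} = 4 \left(-2\right) = -8$)
$t = 5776$ ($t = \left(-68 - 8\right)^{2} = \left(-76\right)^{2} = 5776$)
$t + X{\left(56 \right)} = 5776 - 504 = 5272$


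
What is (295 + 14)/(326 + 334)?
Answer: 103/220 ≈ 0.46818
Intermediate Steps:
(295 + 14)/(326 + 334) = 309/660 = 309*(1/660) = 103/220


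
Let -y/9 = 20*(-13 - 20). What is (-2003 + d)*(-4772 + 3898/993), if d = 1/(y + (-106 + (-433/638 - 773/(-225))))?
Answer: 7945989654829948306/832001383857 ≈ 9.5504e+6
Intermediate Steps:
y = 5940 (y = -180*(-13 - 20) = -180*(-33) = -9*(-660) = 5940)
d = 143550/837866449 (d = 1/(5940 + (-106 + (-433/638 - 773/(-225)))) = 1/(5940 + (-106 + (-433*1/638 - 773*(-1/225)))) = 1/(5940 + (-106 + (-433/638 + 773/225))) = 1/(5940 + (-106 + 395749/143550)) = 1/(5940 - 14820551/143550) = 1/(837866449/143550) = 143550/837866449 ≈ 0.00017133)
(-2003 + d)*(-4772 + 3898/993) = (-2003 + 143550/837866449)*(-4772 + 3898/993) = -1678246353797*(-4772 + 3898*(1/993))/837866449 = -1678246353797*(-4772 + 3898/993)/837866449 = -1678246353797/837866449*(-4734698/993) = 7945989654829948306/832001383857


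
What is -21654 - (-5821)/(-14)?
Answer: -308977/14 ≈ -22070.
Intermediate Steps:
-21654 - (-5821)/(-14) = -21654 - (-5821)*(-1)/14 = -21654 - 1*5821/14 = -21654 - 5821/14 = -308977/14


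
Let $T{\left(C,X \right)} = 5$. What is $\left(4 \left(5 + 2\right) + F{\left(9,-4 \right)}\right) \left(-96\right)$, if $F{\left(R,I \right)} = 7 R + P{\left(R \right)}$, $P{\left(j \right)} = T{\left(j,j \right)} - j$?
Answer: $-8352$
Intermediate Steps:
$P{\left(j \right)} = 5 - j$
$F{\left(R,I \right)} = 5 + 6 R$ ($F{\left(R,I \right)} = 7 R - \left(-5 + R\right) = 5 + 6 R$)
$\left(4 \left(5 + 2\right) + F{\left(9,-4 \right)}\right) \left(-96\right) = \left(4 \left(5 + 2\right) + \left(5 + 6 \cdot 9\right)\right) \left(-96\right) = \left(4 \cdot 7 + \left(5 + 54\right)\right) \left(-96\right) = \left(28 + 59\right) \left(-96\right) = 87 \left(-96\right) = -8352$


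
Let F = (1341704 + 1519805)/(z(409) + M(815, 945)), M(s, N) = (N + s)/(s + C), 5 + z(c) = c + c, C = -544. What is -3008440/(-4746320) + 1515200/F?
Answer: 39986759969503929/92015593363862 ≈ 434.56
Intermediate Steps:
z(c) = -5 + 2*c (z(c) = -5 + (c + c) = -5 + 2*c)
M(s, N) = (N + s)/(-544 + s) (M(s, N) = (N + s)/(s - 544) = (N + s)/(-544 + s))
F = 775468939/222083 (F = (1341704 + 1519805)/((-5 + 2*409) + (945 + 815)/(-544 + 815)) = 2861509/((-5 + 818) + 1760/271) = 2861509/(813 + (1/271)*1760) = 2861509/(813 + 1760/271) = 2861509/(222083/271) = 2861509*(271/222083) = 775468939/222083 ≈ 3491.8)
-3008440/(-4746320) + 1515200/F = -3008440/(-4746320) + 1515200/(775468939/222083) = -3008440*(-1/4746320) + 1515200*(222083/775468939) = 75211/118658 + 336500161600/775468939 = 39986759969503929/92015593363862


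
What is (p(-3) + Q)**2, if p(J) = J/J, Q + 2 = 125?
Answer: 15376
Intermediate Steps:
Q = 123 (Q = -2 + 125 = 123)
p(J) = 1
(p(-3) + Q)**2 = (1 + 123)**2 = 124**2 = 15376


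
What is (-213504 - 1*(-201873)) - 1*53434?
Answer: -65065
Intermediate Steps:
(-213504 - 1*(-201873)) - 1*53434 = (-213504 + 201873) - 53434 = -11631 - 53434 = -65065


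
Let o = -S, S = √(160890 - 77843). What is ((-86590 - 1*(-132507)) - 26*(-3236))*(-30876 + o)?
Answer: -4015516428 - 130053*√83047 ≈ -4.0530e+9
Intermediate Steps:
S = √83047 ≈ 288.18
o = -√83047 ≈ -288.18
((-86590 - 1*(-132507)) - 26*(-3236))*(-30876 + o) = ((-86590 - 1*(-132507)) - 26*(-3236))*(-30876 - √83047) = ((-86590 + 132507) + 84136)*(-30876 - √83047) = (45917 + 84136)*(-30876 - √83047) = 130053*(-30876 - √83047) = -4015516428 - 130053*√83047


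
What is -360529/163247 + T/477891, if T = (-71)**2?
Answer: -171470636212/78014272077 ≈ -2.1979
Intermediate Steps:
T = 5041
-360529/163247 + T/477891 = -360529/163247 + 5041/477891 = -171470636212/78014272077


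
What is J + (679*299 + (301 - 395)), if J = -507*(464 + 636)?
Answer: -354773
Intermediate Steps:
J = -557700 (J = -507*1100 = -557700)
J + (679*299 + (301 - 395)) = -557700 + (679*299 + (301 - 395)) = -557700 + (203021 - 94) = -557700 + 202927 = -354773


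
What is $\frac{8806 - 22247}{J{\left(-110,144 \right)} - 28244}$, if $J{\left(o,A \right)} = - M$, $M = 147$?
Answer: $\frac{13441}{28391} \approx 0.47342$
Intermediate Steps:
$J{\left(o,A \right)} = -147$ ($J{\left(o,A \right)} = \left(-1\right) 147 = -147$)
$\frac{8806 - 22247}{J{\left(-110,144 \right)} - 28244} = \frac{8806 - 22247}{-147 - 28244} = - \frac{13441}{-28391} = \left(-13441\right) \left(- \frac{1}{28391}\right) = \frac{13441}{28391}$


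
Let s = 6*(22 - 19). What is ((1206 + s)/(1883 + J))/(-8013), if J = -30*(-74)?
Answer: -408/10959113 ≈ -3.7229e-5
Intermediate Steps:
J = 2220
s = 18 (s = 6*3 = 18)
((1206 + s)/(1883 + J))/(-8013) = ((1206 + 18)/(1883 + 2220))/(-8013) = (1224/4103)*(-1/8013) = -408/10959113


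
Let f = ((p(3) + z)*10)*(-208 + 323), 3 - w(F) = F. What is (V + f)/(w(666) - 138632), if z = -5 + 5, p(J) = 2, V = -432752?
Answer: 430452/139295 ≈ 3.0902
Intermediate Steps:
w(F) = 3 - F
z = 0
f = 2300 (f = ((2 + 0)*10)*(-208 + 323) = (2*10)*115 = 20*115 = 2300)
(V + f)/(w(666) - 138632) = (-432752 + 2300)/((3 - 1*666) - 138632) = -430452/((3 - 666) - 138632) = -430452/(-663 - 138632) = -430452/(-139295) = -430452*(-1/139295) = 430452/139295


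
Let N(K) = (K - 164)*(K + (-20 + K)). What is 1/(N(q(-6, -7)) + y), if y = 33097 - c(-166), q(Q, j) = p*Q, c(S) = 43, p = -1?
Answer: 1/34318 ≈ 2.9139e-5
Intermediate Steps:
q(Q, j) = -Q
y = 33054 (y = 33097 - 1*43 = 33097 - 43 = 33054)
N(K) = (-164 + K)*(-20 + 2*K)
1/(N(q(-6, -7)) + y) = 1/((3280 - (-348)*(-6) + 2*(-1*(-6))**2) + 33054) = 1/((3280 - 348*6 + 2*6**2) + 33054) = 1/((3280 - 2088 + 2*36) + 33054) = 1/((3280 - 2088 + 72) + 33054) = 1/(1264 + 33054) = 1/34318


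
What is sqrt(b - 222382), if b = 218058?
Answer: 2*I*sqrt(1081) ≈ 65.757*I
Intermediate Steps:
sqrt(b - 222382) = sqrt(218058 - 222382) = sqrt(-4324) = 2*I*sqrt(1081)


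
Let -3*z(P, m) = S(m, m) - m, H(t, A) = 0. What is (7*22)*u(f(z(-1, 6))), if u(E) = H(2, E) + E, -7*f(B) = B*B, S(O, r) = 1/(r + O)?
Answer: -55451/648 ≈ -85.573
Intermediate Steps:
S(O, r) = 1/(O + r)
z(P, m) = -1/(6*m) + m/3 (z(P, m) = -(1/(m + m) - m)/3 = -(1/(2*m) - m)/3 = -1/(6*m) + m/3)
f(B) = -B**2/7 (f(B) = -B*B/7 = -B**2/7)
u(E) = E (u(E) = 0 + E = E)
(7*22)*u(f(z(-1, 6))) = (7*22)*(-(-1/6/6 + (1/3)*6)**2/7) = 154*(-(-1/6*1/6 + 2)**2/7) = 154*(-(-1/36 + 2)**2/7) = 154*(-(71/36)**2/7) = 154*(-1/7*5041/1296) = 154*(-5041/9072) = -55451/648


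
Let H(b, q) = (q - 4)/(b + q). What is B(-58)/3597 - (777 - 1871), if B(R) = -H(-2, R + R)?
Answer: 77390634/70741 ≈ 1094.0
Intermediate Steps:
H(b, q) = (-4 + q)/(b + q)
B(R) = -(-4 + 2*R)/(-2 + 2*R) (B(R) = -(-4 + (R + R))/(-2 + (R + R)) = -(-4 + 2*R)/(-2 + 2*R))
B(-58)/3597 - (777 - 1871) = ((2 - 1*(-58))/(-1 - 58))/3597 - (777 - 1871) = ((2 + 58)/(-59))*(1/3597) - 1*(-1094) = -1/59*60*(1/3597) + 1094 = -60/59*1/3597 + 1094 = -20/70741 + 1094 = 77390634/70741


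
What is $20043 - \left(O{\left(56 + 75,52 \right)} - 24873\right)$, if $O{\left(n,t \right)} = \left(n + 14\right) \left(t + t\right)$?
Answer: $29836$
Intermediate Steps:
$O{\left(n,t \right)} = 2 t \left(14 + n\right)$ ($O{\left(n,t \right)} = \left(14 + n\right) 2 t = 2 t \left(14 + n\right)$)
$20043 - \left(O{\left(56 + 75,52 \right)} - 24873\right) = 20043 - \left(2 \cdot 52 \left(14 + \left(56 + 75\right)\right) - 24873\right) = 20043 - \left(2 \cdot 52 \left(14 + 131\right) - 24873\right) = 20043 - \left(2 \cdot 52 \cdot 145 - 24873\right) = 20043 - \left(15080 - 24873\right) = 20043 - -9793 = 20043 + 9793 = 29836$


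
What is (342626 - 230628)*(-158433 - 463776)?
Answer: -69686163582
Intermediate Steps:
(342626 - 230628)*(-158433 - 463776) = 111998*(-622209) = -69686163582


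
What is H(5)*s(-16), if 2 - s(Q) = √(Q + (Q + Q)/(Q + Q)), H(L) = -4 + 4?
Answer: 0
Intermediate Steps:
H(L) = 0
s(Q) = 2 - √(1 + Q) (s(Q) = 2 - √(Q + (Q + Q)/(Q + Q)) = 2 - √(Q + (2*Q)/((2*Q))) = 2 - √(Q + (2*Q)*(1/(2*Q))) = 2 - √(Q + 1) = 2 - √(1 + Q))
H(5)*s(-16) = 0*(2 - √(1 - 16)) = 0*(2 - √(-15)) = 0*(2 - I*√15) = 0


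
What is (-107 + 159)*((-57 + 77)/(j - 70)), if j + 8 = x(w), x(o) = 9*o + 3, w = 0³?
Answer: -208/15 ≈ -13.867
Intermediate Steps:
w = 0
x(o) = 3 + 9*o
j = -5 (j = -8 + (3 + 9*0) = -8 + (3 + 0) = -8 + 3 = -5)
(-107 + 159)*((-57 + 77)/(j - 70)) = (-107 + 159)*((-57 + 77)/(-5 - 70)) = 52*(20/(-75)) = 52*(20*(-1/75)) = 52*(-4/15) = -208/15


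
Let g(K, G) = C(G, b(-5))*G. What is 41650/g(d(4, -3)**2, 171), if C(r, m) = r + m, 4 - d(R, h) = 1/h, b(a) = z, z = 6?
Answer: 41650/30267 ≈ 1.3761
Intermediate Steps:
b(a) = 6
d(R, h) = 4 - 1/h
C(r, m) = m + r
g(K, G) = G*(6 + G) (g(K, G) = (6 + G)*G = G*(6 + G))
41650/g(d(4, -3)**2, 171) = 41650/((171*(6 + 171))) = 41650/((171*177)) = 41650/30267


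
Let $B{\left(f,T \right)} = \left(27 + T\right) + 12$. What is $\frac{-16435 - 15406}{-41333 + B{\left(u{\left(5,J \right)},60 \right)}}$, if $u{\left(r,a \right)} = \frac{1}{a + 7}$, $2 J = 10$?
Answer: $\frac{31841}{41234} \approx 0.7722$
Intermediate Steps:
$J = 5$ ($J = \frac{1}{2} \cdot 10 = 5$)
$u{\left(r,a \right)} = \frac{1}{7 + a}$
$B{\left(f,T \right)} = 39 + T$
$\frac{-16435 - 15406}{-41333 + B{\left(u{\left(5,J \right)},60 \right)}} = \frac{-16435 - 15406}{-41333 + \left(39 + 60\right)} = - \frac{31841}{-41333 + 99} = - \frac{31841}{-41234} = \left(-31841\right) \left(- \frac{1}{41234}\right) = \frac{31841}{41234}$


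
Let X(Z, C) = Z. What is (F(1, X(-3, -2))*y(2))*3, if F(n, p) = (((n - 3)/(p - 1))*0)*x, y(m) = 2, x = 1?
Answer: 0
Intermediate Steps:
F(n, p) = 0 (F(n, p) = (((n - 3)/(p - 1))*0)*1 = (((-3 + n)/(-1 + p))*0)*1 = 0*1 = 0)
(F(1, X(-3, -2))*y(2))*3 = (0*2)*3 = 0*3 = 0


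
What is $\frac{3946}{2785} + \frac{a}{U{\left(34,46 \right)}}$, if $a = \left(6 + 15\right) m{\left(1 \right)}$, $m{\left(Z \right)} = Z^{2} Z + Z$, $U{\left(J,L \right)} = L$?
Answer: $\frac{149243}{64055} \approx 2.3299$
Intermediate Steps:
$m{\left(Z \right)} = Z + Z^{3}$ ($m{\left(Z \right)} = Z^{3} + Z = Z + Z^{3}$)
$a = 42$ ($a = \left(6 + 15\right) \left(1 + 1^{3}\right) = 21 \left(1 + 1\right) = 21 \cdot 2 = 42$)
$\frac{3946}{2785} + \frac{a}{U{\left(34,46 \right)}} = \frac{3946}{2785} + \frac{42}{46} = 3946 \cdot \frac{1}{2785} + 42 \cdot \frac{1}{46} = \frac{3946}{2785} + \frac{21}{23} = \frac{149243}{64055}$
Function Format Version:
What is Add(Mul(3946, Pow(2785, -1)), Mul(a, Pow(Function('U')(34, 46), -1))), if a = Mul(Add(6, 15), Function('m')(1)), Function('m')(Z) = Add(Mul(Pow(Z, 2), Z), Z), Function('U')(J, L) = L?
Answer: Rational(149243, 64055) ≈ 2.3299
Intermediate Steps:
Function('m')(Z) = Add(Z, Pow(Z, 3)) (Function('m')(Z) = Add(Pow(Z, 3), Z) = Add(Z, Pow(Z, 3)))
a = 42 (a = Mul(Add(6, 15), Add(1, Pow(1, 3))) = Mul(21, Add(1, 1)) = Mul(21, 2) = 42)
Add(Mul(3946, Pow(2785, -1)), Mul(a, Pow(Function('U')(34, 46), -1))) = Add(Mul(3946, Pow(2785, -1)), Mul(42, Pow(46, -1))) = Add(Mul(3946, Rational(1, 2785)), Mul(42, Rational(1, 46))) = Add(Rational(3946, 2785), Rational(21, 23)) = Rational(149243, 64055)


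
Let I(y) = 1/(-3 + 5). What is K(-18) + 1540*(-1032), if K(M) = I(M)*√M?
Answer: -1589280 + 3*I*√2/2 ≈ -1.5893e+6 + 2.1213*I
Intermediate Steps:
I(y) = ½ (I(y) = 1/2 = ½)
K(M) = √M/2
K(-18) + 1540*(-1032) = √(-18)/2 + 1540*(-1032) = (3*I*√2)/2 - 1589280 = 3*I*√2/2 - 1589280 = -1589280 + 3*I*√2/2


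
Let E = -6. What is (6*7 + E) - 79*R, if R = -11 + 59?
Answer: -3756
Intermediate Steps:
R = 48
(6*7 + E) - 79*R = (6*7 - 6) - 79*48 = (42 - 6) - 3792 = 36 - 3792 = -3756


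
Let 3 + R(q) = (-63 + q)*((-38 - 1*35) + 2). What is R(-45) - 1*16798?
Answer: -9133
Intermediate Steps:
R(q) = 4470 - 71*q (R(q) = -3 + (-63 + q)*((-38 - 1*35) + 2) = -3 + (-63 + q)*((-38 - 35) + 2) = -3 + (-63 + q)*(-73 + 2) = -3 + (-63 + q)*(-71) = -3 + (4473 - 71*q) = 4470 - 71*q)
R(-45) - 1*16798 = (4470 - 71*(-45)) - 1*16798 = (4470 + 3195) - 16798 = 7665 - 16798 = -9133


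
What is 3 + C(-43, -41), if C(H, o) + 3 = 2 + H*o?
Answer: 1765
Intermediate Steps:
C(H, o) = -1 + H*o (C(H, o) = -3 + (2 + H*o) = -1 + H*o)
3 + C(-43, -41) = 3 + (-1 - 43*(-41)) = 3 + (-1 + 1763) = 3 + 1762 = 1765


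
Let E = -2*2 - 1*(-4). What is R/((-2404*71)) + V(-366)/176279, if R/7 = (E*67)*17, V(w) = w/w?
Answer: 1/176279 ≈ 5.6728e-6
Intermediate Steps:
V(w) = 1
E = 0 (E = -4 + 4 = 0)
R = 0 (R = 7*((0*67)*17) = 7*(0*17) = 7*0 = 0)
R/((-2404*71)) + V(-366)/176279 = 0/((-2404*71)) + 1/176279 = 0/(-170684) + 1*(1/176279) = 0*(-1/170684) + 1/176279 = 0 + 1/176279 = 1/176279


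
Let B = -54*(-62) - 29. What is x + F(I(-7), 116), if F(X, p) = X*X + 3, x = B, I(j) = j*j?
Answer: 5723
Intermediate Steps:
I(j) = j²
B = 3319 (B = 3348 - 29 = 3319)
x = 3319
F(X, p) = 3 + X² (F(X, p) = X² + 3 = 3 + X²)
x + F(I(-7), 116) = 3319 + (3 + ((-7)²)²) = 3319 + (3 + 49²) = 3319 + (3 + 2401) = 3319 + 2404 = 5723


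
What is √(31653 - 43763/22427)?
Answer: 2*√3979884587759/22427 ≈ 177.91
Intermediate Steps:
√(31653 - 43763/22427) = √(709838068/22427) = 2*√3979884587759/22427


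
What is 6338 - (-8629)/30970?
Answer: 196296489/30970 ≈ 6338.3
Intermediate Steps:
6338 - (-8629)/30970 = 6338 - 1*(-8629/30970) = 6338 + 8629/30970 = 196296489/30970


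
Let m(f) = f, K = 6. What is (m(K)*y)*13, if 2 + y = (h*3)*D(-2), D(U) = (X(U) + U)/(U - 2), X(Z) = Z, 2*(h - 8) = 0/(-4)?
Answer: 1716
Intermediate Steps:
h = 8 (h = 8 + (0/(-4))/2 = 8 + (0*(-¼))/2 = 8 + (½)*0 = 8 + 0 = 8)
D(U) = 2*U/(-2 + U) (D(U) = (U + U)/(U - 2) = (2*U)/(-2 + U) = 2*U/(-2 + U))
y = 22 (y = -2 + (8*3)*(2*(-2)/(-2 - 2)) = -2 + 24*(2*(-2)/(-4)) = -2 + 24*(2*(-2)*(-¼)) = -2 + 24*1 = -2 + 24 = 22)
(m(K)*y)*13 = (6*22)*13 = 132*13 = 1716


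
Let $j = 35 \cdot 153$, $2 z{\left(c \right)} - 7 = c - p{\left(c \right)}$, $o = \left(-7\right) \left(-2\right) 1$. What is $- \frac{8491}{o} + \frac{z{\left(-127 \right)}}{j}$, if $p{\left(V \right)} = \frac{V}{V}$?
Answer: $- \frac{3247868}{5355} \approx -606.51$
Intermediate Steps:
$p{\left(V \right)} = 1$
$o = 14$ ($o = 14 \cdot 1 = 14$)
$z{\left(c \right)} = 3 + \frac{c}{2}$ ($z{\left(c \right)} = \frac{7}{2} + \frac{c - 1}{2} = \frac{7}{2} + \frac{-1 + c}{2} = \frac{7}{2} + \left(- \frac{1}{2} + \frac{c}{2}\right) = 3 + \frac{c}{2}$)
$j = 5355$
$- \frac{8491}{o} + \frac{z{\left(-127 \right)}}{j} = - \frac{8491}{14} + \frac{3 + \frac{1}{2} \left(-127\right)}{5355} = \left(-8491\right) \frac{1}{14} + \left(3 - \frac{127}{2}\right) \frac{1}{5355} = - \frac{1213}{2} - \frac{121}{10710} = - \frac{3247868}{5355}$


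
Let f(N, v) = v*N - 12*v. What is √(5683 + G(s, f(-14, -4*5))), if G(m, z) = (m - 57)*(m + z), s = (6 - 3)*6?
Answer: I*√15299 ≈ 123.69*I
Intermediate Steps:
s = 18 (s = 3*6 = 18)
f(N, v) = -12*v + N*v (f(N, v) = N*v - 12*v = -12*v + N*v)
G(m, z) = (-57 + m)*(m + z)
√(5683 + G(s, f(-14, -4*5))) = √(5683 + (18² - 57*18 - 57*(-4*5)*(-12 - 14) + 18*((-4*5)*(-12 - 14)))) = √(5683 + (324 - 1026 - (-1140)*(-26) + 18*(-20*(-26)))) = √(5683 + (324 - 1026 - 57*520 + 18*520)) = √(5683 + (324 - 1026 - 29640 + 9360)) = √(5683 - 20982) = √(-15299) = I*√15299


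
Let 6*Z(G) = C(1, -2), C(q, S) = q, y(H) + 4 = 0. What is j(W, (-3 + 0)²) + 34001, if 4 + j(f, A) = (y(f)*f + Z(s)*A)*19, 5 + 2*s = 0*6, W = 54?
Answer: 59843/2 ≈ 29922.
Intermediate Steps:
y(H) = -4 (y(H) = -4 + 0 = -4)
s = -5/2 (s = -5/2 + (0*6)/2 = -5/2 + (½)*0 = -5/2 + 0 = -5/2 ≈ -2.5000)
Z(G) = ⅙ (Z(G) = (⅙)*1 = ⅙)
j(f, A) = -4 - 76*f + 19*A/6 (j(f, A) = -4 + (-4*f + A/6)*19 = -4 + (-76*f + 19*A/6) = -4 - 76*f + 19*A/6)
j(W, (-3 + 0)²) + 34001 = (-4 - 76*54 + 19*(-3 + 0)²/6) + 34001 = (-4 - 4104 + (19/6)*(-3)²) + 34001 = (-4 - 4104 + (19/6)*9) + 34001 = (-4 - 4104 + 57/2) + 34001 = -8159/2 + 34001 = 59843/2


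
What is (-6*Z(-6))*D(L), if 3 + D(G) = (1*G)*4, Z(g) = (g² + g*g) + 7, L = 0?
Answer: 1422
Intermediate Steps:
Z(g) = 7 + 2*g² (Z(g) = (g² + g²) + 7 = 2*g² + 7 = 7 + 2*g²)
D(G) = -3 + 4*G (D(G) = -3 + (1*G)*4 = -3 + G*4 = -3 + 4*G)
(-6*Z(-6))*D(L) = (-6*(7 + 2*(-6)²))*(-3 + 4*0) = (-6*(7 + 2*36))*(-3 + 0) = -6*(7 + 72)*(-3) = -6*79*(-3) = -474*(-3) = 1422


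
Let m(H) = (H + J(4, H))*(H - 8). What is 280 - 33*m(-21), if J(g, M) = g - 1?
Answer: -16946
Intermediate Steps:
J(g, M) = -1 + g
m(H) = (-8 + H)*(3 + H) (m(H) = (H + (-1 + 4))*(H - 8) = (H + 3)*(-8 + H) = (3 + H)*(-8 + H) = (-8 + H)*(3 + H))
280 - 33*m(-21) = 280 - 33*(-24 + (-21)**2 - 5*(-21)) = 280 - 33*(-24 + 441 + 105) = 280 - 33*522 = 280 - 17226 = -16946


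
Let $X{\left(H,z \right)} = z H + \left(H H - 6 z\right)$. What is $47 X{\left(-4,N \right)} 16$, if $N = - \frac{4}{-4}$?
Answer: $4512$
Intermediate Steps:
$N = 1$ ($N = \left(-4\right) \left(- \frac{1}{4}\right) = 1$)
$X{\left(H,z \right)} = H^{2} - 6 z + H z$ ($X{\left(H,z \right)} = H z + \left(H^{2} - 6 z\right) = H^{2} - 6 z + H z$)
$47 X{\left(-4,N \right)} 16 = 47 \left(\left(-4\right)^{2} - 6 - 4\right) 16 = 47 \left(16 - 6 - 4\right) 16 = 47 \cdot 6 \cdot 16 = 282 \cdot 16 = 4512$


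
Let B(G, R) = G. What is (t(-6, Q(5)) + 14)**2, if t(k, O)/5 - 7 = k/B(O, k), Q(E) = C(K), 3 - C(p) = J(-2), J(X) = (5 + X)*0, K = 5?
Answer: 1521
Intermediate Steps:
J(X) = 0
C(p) = 3 (C(p) = 3 - 1*0 = 3 + 0 = 3)
Q(E) = 3
t(k, O) = 35 + 5*k/O (t(k, O) = 35 + 5*(k/O) = 35 + 5*k/O)
(t(-6, Q(5)) + 14)**2 = ((35 + 5*(-6)/3) + 14)**2 = ((35 + 5*(-6)*(1/3)) + 14)**2 = ((35 - 10) + 14)**2 = (25 + 14)**2 = 39**2 = 1521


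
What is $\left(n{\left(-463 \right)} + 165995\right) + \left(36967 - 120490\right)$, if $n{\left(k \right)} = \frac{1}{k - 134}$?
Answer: $\frac{49235783}{597} \approx 82472.0$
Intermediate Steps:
$n{\left(k \right)} = \frac{1}{-134 + k}$
$\left(n{\left(-463 \right)} + 165995\right) + \left(36967 - 120490\right) = \left(\frac{1}{-134 - 463} + 165995\right) + \left(36967 - 120490\right) = \left(\frac{1}{-597} + 165995\right) + \left(36967 - 120490\right) = \left(- \frac{1}{597} + 165995\right) - 83523 = \frac{99099014}{597} - 83523 = \frac{49235783}{597}$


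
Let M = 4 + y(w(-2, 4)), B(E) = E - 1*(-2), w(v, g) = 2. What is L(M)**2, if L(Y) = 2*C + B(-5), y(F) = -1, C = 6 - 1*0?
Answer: 81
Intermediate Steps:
C = 6 (C = 6 + 0 = 6)
B(E) = 2 + E (B(E) = E + 2 = 2 + E)
M = 3 (M = 4 - 1 = 3)
L(Y) = 9 (L(Y) = 2*6 + (2 - 5) = 12 - 3 = 9)
L(M)**2 = 9**2 = 81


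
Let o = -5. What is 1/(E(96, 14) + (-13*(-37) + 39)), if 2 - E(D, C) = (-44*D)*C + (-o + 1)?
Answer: 1/59652 ≈ 1.6764e-5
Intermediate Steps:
E(D, C) = -4 + 44*C*D (E(D, C) = 2 - ((-44*D)*C + (-1*(-5) + 1)) = 2 - (-44*C*D + (5 + 1)) = 2 - (-44*C*D + 6) = 2 - (6 - 44*C*D) = 2 + (-6 + 44*C*D) = -4 + 44*C*D)
1/(E(96, 14) + (-13*(-37) + 39)) = 1/((-4 + 44*14*96) + (-13*(-37) + 39)) = 1/((-4 + 59136) + (481 + 39)) = 1/(59132 + 520) = 1/59652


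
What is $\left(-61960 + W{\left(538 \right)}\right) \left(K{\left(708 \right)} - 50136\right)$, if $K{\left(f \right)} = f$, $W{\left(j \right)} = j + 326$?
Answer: $3019853088$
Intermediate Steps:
$W{\left(j \right)} = 326 + j$
$\left(-61960 + W{\left(538 \right)}\right) \left(K{\left(708 \right)} - 50136\right) = \left(-61960 + \left(326 + 538\right)\right) \left(708 - 50136\right) = \left(-61960 + 864\right) \left(-49428\right) = \left(-61096\right) \left(-49428\right) = 3019853088$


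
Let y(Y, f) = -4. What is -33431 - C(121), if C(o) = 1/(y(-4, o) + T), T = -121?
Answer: -4178874/125 ≈ -33431.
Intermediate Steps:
C(o) = -1/125 (C(o) = 1/(-4 - 121) = 1/(-125) = -1/125)
-33431 - C(121) = -33431 - 1*(-1/125) = -33431 + 1/125 = -4178874/125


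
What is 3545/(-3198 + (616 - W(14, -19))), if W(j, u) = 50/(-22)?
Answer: -38995/28377 ≈ -1.3742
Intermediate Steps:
W(j, u) = -25/11 (W(j, u) = 50*(-1/22) = -25/11)
3545/(-3198 + (616 - W(14, -19))) = 3545/(-3198 + (616 - 1*(-25/11))) = 3545/(-3198 + (616 + 25/11)) = 3545/(-3198 + 6801/11) = 3545/(-28377/11) = 3545*(-11/28377) = -38995/28377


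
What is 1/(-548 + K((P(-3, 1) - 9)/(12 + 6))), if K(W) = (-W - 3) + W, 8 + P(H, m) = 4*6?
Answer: -1/551 ≈ -0.0018149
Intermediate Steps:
P(H, m) = 16 (P(H, m) = -8 + 4*6 = -8 + 24 = 16)
K(W) = -3 (K(W) = (-3 - W) + W = -3)
1/(-548 + K((P(-3, 1) - 9)/(12 + 6))) = 1/(-548 - 3) = 1/(-551) = -1/551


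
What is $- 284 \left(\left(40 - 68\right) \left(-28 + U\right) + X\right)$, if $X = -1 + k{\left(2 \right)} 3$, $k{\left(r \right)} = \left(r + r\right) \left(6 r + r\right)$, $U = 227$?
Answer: $1535020$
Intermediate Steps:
$k{\left(r \right)} = 14 r^{2}$ ($k{\left(r \right)} = 2 r 7 r = 14 r^{2}$)
$X = 167$ ($X = -1 + 14 \cdot 2^{2} \cdot 3 = -1 + 14 \cdot 4 \cdot 3 = -1 + 56 \cdot 3 = -1 + 168 = 167$)
$- 284 \left(\left(40 - 68\right) \left(-28 + U\right) + X\right) = - 284 \left(\left(40 - 68\right) \left(-28 + 227\right) + 167\right) = - 284 \left(\left(-28\right) 199 + 167\right) = - 284 \left(-5572 + 167\right) = \left(-284\right) \left(-5405\right) = 1535020$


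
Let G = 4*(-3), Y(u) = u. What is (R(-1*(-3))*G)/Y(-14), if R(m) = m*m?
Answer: 54/7 ≈ 7.7143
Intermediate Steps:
G = -12
R(m) = m**2
(R(-1*(-3))*G)/Y(-14) = ((-1*(-3))**2*(-12))/(-14) = -3**2*(-12)/14 = -9*(-12)/14 = -1/14*(-108) = 54/7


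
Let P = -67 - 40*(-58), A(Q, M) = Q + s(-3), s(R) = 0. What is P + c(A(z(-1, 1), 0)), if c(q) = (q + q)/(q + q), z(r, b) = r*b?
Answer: 2254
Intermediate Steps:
z(r, b) = b*r
A(Q, M) = Q (A(Q, M) = Q + 0 = Q)
c(q) = 1 (c(q) = (2*q)/((2*q)) = (2*q)*(1/(2*q)) = 1)
P = 2253 (P = -67 + 2320 = 2253)
P + c(A(z(-1, 1), 0)) = 2253 + 1 = 2254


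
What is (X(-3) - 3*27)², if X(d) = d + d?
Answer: 7569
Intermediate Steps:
X(d) = 2*d
(X(-3) - 3*27)² = (2*(-3) - 3*27)² = (-6 - 81)² = (-87)² = 7569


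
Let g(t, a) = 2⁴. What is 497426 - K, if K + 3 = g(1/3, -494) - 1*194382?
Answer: 691795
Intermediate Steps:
g(t, a) = 16
K = -194369 (K = -3 + (16 - 1*194382) = -3 + (16 - 194382) = -3 - 194366 = -194369)
497426 - K = 497426 - 1*(-194369) = 497426 + 194369 = 691795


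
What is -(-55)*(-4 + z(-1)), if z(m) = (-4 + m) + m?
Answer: -550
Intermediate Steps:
z(m) = -4 + 2*m
-(-55)*(-4 + z(-1)) = -(-55)*(-4 + (-4 + 2*(-1))) = -(-55)*(-4 + (-4 - 2)) = -(-55)*(-4 - 6) = -(-55)*(-10) = -1*550 = -550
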